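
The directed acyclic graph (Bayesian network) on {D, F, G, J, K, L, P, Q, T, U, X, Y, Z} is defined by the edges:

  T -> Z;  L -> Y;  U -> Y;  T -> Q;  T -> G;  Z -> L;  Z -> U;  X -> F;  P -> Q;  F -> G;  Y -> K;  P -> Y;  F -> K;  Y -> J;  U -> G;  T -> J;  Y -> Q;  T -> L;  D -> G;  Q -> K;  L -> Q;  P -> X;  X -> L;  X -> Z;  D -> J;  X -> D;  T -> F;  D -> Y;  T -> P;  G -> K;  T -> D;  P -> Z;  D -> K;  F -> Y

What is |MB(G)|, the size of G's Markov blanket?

7

G's parents: D, F, T, U.
G has child K.
Other parents of G's children:
  K's other parents are D, F, Q, Y.
MB(G) = {D, F, K, Q, T, U, Y}, which has 7 nodes.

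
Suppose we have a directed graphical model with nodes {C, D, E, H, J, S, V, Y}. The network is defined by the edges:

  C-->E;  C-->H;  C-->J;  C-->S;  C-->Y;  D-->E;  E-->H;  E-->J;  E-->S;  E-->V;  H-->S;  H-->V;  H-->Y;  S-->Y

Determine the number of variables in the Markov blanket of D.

Pa(D) = {}.
Ch(D) = {E}.
Parents of each child, excluding D:
  E: C
MB(D) = {C, E}, which has 2 nodes.

2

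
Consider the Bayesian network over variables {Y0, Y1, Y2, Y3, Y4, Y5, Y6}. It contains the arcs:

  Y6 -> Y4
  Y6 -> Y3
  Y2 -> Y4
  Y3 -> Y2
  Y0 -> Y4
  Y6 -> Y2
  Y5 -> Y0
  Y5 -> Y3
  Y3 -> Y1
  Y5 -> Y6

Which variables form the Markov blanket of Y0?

A node's Markov blanket = Pa ∪ Ch ∪ (parents of Ch other than the node itself).
Y0's parents: Y5.
Y0 has child Y4.
Other parents of Y0's children:
  Y4: Y2, Y6
Union: {Y5} ∪ {Y4} ∪ {Y2, Y6} = {Y2, Y4, Y5, Y6}.

{Y2, Y4, Y5, Y6}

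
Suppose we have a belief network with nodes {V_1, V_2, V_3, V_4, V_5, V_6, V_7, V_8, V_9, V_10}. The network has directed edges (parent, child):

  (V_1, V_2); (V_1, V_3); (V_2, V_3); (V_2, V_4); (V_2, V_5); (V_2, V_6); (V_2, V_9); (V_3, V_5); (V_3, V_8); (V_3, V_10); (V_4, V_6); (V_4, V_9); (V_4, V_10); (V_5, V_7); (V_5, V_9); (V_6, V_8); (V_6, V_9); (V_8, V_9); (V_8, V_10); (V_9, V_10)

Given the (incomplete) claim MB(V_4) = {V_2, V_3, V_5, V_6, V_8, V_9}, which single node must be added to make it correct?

V_4 has parent V_2.
Children of V_4: V_6, V_9, V_10.
Co-parents of V_4 (other parents of its children):
  V_6's other parent is V_2.
  V_9's other parents are V_2, V_5, V_6, V_8.
  parents(V_10) \ {V_4} = {V_3, V_8, V_9}.
MB(V_4) = {V_2, V_3, V_5, V_6, V_8, V_9, V_10}.
Comparing with the claimed set, V_10 is missing.

V_10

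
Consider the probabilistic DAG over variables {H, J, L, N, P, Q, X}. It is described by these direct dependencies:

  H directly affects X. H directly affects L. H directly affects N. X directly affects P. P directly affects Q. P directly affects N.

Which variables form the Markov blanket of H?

{L, N, P, X}

By definition, MB(H) is built from H's parents, H's children, and the co-parents of H.
H has no parents.
H has children L, N, X.
Co-parents of H (other parents of its children):
  X: —
  L: —
  N: P
Taking the union gives {L, N, P, X}.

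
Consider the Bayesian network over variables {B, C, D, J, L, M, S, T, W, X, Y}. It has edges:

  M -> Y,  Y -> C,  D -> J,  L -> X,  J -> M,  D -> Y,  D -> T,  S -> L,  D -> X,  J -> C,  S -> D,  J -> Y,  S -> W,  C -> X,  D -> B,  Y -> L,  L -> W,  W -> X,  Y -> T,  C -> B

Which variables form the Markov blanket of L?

{C, D, S, W, X, Y}

Recall MB(v) = parents ∪ children ∪ spouses, where spouses are the other parents of v's children.
L has children W, X.
L has parents S, Y.
Parents of each child, excluding L:
  parents(W) \ {L} = {S}.
  X also has parents C, D, W.
MB(L) = {C, D, S, W, X, Y}.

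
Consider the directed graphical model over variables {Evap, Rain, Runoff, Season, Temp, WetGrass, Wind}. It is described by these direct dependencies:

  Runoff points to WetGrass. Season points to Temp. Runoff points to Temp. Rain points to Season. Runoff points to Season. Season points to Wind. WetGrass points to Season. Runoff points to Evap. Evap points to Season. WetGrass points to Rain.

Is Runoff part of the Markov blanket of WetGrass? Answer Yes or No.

Yes

Runoff is a parent of WetGrass.
So Runoff ∈ MB(WetGrass).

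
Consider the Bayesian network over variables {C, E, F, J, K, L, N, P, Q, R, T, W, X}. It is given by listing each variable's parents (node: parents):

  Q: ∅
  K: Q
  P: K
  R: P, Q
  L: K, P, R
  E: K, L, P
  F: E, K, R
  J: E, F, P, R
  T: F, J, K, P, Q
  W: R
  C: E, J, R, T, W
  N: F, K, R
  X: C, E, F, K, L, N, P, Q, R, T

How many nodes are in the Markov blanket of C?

Recall MB(v) = parents ∪ children ∪ spouses, where spouses are the other parents of v's children.
C's parents: E, J, R, T, W.
Ch(C) = {X}.
Parents of each child, excluding C:
  parents(X) \ {C} = {E, F, K, L, N, P, Q, R, T}.
MB(C) = {E, F, J, K, L, N, P, Q, R, T, W, X}, which has 12 nodes.

12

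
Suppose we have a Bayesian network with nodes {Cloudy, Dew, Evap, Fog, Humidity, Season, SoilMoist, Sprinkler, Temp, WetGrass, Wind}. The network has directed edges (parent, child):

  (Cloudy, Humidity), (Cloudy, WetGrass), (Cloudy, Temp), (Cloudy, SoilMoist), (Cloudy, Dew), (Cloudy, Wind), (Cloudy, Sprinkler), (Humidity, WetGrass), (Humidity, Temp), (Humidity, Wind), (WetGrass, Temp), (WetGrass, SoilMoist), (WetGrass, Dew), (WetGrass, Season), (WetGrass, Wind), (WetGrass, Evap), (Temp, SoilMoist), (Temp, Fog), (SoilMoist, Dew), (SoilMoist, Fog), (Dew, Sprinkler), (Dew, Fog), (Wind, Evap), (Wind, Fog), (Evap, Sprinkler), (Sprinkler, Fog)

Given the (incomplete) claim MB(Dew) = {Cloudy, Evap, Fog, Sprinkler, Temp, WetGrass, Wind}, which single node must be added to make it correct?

Ch(Dew) = {Fog, Sprinkler}.
Pa(Dew) = {Cloudy, SoilMoist, WetGrass}.
Co-parents of Dew (other parents of its children):
  Sprinkler: Cloudy, Evap
  Fog: SoilMoist, Sprinkler, Temp, Wind
MB(Dew) = {Cloudy, Evap, Fog, SoilMoist, Sprinkler, Temp, WetGrass, Wind}.
Comparing with the claimed set, SoilMoist is missing.

SoilMoist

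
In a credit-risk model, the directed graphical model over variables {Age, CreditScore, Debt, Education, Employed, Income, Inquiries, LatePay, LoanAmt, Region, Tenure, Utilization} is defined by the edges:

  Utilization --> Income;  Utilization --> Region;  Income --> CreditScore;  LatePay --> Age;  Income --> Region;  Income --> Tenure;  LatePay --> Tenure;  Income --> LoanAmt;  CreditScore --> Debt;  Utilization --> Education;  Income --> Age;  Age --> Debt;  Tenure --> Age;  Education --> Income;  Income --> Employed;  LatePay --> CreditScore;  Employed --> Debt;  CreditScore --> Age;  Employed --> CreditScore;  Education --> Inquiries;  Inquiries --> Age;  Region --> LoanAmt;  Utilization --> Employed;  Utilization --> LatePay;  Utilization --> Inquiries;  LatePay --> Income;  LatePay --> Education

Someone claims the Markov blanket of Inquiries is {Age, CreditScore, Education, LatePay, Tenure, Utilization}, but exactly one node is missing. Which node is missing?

Inquiries has child Age.
Pa(Inquiries) = {Education, Utilization}.
For each child, the remaining parents (spouses of Inquiries):
  Age: CreditScore, Income, LatePay, Tenure
MB(Inquiries) = {Age, CreditScore, Education, Income, LatePay, Tenure, Utilization}.
Comparing with the claimed set, Income is missing.

Income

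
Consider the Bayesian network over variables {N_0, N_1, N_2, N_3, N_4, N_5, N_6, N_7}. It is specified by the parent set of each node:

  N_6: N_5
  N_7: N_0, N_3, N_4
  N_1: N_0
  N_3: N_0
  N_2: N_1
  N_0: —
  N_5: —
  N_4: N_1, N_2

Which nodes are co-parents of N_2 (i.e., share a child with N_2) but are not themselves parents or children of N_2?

Children of N_2: N_4.
  N_4 also has parent N_1.
Excluding nodes already adjacent to N_2 (N_1, N_4), the co-parent-only contribution is {}.

{}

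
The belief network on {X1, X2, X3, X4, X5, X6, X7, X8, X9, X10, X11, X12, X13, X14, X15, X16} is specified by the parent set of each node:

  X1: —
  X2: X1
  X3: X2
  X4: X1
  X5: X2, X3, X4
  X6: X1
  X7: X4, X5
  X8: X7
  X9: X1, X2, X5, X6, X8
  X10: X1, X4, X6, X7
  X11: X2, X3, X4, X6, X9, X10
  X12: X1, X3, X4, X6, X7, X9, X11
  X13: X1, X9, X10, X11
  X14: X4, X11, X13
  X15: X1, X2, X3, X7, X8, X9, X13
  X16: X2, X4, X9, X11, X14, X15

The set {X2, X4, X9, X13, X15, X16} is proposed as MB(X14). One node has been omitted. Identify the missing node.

X11

Ch(X14) = {X16}.
X14 has parents X4, X11, X13.
Co-parents of X14 (other parents of its children):
  X16's other parents are X2, X4, X9, X11, X15.
MB(X14) = {X2, X4, X9, X11, X13, X15, X16}.
Comparing with the claimed set, X11 is missing.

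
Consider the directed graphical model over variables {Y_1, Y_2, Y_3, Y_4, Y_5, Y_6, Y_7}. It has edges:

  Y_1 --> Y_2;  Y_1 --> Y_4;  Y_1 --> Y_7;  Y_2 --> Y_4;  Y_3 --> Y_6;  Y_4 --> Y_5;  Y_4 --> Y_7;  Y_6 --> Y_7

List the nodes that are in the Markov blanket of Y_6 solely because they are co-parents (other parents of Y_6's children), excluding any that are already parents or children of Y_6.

{Y_1, Y_4}

Children of Y_6: Y_7.
  Y_7's other parents are Y_1, Y_4.
Excluding nodes already adjacent to Y_6 (Y_3, Y_7), the co-parent-only contribution is {Y_1, Y_4}.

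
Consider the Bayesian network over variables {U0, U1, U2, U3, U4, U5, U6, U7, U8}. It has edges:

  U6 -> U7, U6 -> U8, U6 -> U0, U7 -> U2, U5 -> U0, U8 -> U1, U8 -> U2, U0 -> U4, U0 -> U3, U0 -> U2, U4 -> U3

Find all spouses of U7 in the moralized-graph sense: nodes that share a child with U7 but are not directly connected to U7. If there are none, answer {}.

Children of U7: U2.
  parents(U2) \ {U7} = {U0, U8}.
Excluding nodes already adjacent to U7 (U2, U6), the co-parent-only contribution is {U0, U8}.

{U0, U8}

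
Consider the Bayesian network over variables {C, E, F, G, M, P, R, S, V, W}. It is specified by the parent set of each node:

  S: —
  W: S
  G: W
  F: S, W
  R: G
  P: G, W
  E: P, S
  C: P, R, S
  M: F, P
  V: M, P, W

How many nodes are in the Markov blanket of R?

4

Parents of R: G.
R has child C.
Other parents of R's children:
  C also has parents P, S.
MB(R) = {C, G, P, S}, which has 4 nodes.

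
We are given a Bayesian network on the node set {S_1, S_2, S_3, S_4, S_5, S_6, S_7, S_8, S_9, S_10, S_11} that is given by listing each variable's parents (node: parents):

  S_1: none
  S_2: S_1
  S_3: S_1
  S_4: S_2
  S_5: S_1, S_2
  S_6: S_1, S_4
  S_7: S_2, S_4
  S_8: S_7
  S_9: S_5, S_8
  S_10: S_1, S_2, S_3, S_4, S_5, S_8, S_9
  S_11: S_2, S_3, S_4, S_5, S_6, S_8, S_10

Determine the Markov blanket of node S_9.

{S_1, S_2, S_3, S_4, S_5, S_8, S_10}

The Markov blanket of a node is its parents, its children, and the other parents of its children.
Pa(S_9) = {S_5, S_8}.
Children of S_9: S_10.
Other parents of S_9's children:
  parents(S_10) \ {S_9} = {S_1, S_2, S_3, S_4, S_5, S_8}.
Union: {S_5, S_8} ∪ {S_10} ∪ {S_1, S_2, S_3, S_4, S_5, S_8} = {S_1, S_2, S_3, S_4, S_5, S_8, S_10}.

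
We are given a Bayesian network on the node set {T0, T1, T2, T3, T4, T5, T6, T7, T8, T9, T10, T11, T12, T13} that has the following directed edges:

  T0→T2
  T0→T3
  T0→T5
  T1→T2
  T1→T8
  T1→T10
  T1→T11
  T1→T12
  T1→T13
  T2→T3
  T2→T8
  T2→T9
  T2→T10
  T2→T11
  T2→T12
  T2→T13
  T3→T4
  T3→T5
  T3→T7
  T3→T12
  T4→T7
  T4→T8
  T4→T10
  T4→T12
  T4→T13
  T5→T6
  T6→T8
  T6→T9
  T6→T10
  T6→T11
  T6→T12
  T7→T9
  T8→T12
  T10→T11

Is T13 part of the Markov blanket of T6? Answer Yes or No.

No

A node's Markov blanket = Pa ∪ Ch ∪ (parents of Ch other than the node itself).
Children of T6: T8, T9, T10, T11, T12.
Parents of T6: T5.
Parents of each child, excluding T6:
  T8: T1, T2, T4
  T9: T2, T7
  T10: T1, T2, T4
  T11: T1, T2, T10
  T12: T1, T2, T3, T4, T8
MB(T6) = {T1, T2, T3, T4, T5, T7, T8, T9, T10, T11, T12}; T13 is not in this set.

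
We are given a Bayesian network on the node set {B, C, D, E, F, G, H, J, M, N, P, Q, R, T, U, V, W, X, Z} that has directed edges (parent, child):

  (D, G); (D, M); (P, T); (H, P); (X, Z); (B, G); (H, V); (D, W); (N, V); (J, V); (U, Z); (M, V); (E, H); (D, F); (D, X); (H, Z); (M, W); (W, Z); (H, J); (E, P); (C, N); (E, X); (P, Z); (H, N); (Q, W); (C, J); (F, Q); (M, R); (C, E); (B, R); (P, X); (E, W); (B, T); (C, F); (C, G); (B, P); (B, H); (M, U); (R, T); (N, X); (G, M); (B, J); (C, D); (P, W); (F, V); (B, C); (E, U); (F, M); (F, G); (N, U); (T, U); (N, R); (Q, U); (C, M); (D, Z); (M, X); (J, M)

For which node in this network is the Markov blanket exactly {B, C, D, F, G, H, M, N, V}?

J

The target node must have every member of {B, C, D, F, G, H, M, N, V} as a parent, child, or co-parent, and no others.
Parents of J: B, C, H; children: M, V; co-parents: C, D, F, G, H, M, N.
These exactly cover the given set, so the node is J.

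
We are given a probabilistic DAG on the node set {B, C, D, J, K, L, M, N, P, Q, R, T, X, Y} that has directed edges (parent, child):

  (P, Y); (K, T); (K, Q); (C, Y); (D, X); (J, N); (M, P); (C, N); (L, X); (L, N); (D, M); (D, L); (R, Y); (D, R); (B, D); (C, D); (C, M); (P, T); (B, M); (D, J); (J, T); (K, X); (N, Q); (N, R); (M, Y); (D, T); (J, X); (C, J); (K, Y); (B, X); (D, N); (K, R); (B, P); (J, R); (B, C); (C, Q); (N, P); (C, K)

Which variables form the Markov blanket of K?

K's parents: C.
Children of K: Q, R, T, X, Y.
Parents of each child, excluding K:
  parents(Q) \ {K} = {C, N}.
  parents(R) \ {K} = {D, J, N}.
  T also has parents D, J, P.
  X's other parents are B, D, J, L.
  parents(Y) \ {K} = {C, M, P, R}.
Union: {C} ∪ {Q, R, T, X, Y} ∪ {B, C, D, J, L, M, N, P, R} = {B, C, D, J, L, M, N, P, Q, R, T, X, Y}.

{B, C, D, J, L, M, N, P, Q, R, T, X, Y}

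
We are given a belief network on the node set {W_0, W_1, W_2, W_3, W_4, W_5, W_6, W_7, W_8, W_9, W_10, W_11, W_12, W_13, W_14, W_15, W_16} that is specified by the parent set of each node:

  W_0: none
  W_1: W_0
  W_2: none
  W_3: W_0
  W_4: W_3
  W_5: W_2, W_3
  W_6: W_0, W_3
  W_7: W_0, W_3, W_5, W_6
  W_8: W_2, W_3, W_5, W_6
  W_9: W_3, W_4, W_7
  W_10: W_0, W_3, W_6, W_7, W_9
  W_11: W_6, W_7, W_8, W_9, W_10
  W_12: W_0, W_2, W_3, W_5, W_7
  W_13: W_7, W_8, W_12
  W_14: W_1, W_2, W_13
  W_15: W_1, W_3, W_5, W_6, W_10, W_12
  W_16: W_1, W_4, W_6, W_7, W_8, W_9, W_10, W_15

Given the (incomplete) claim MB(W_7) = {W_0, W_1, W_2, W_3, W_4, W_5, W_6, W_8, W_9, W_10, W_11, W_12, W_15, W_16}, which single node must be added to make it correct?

W_13

W_7's parents: W_0, W_3, W_5, W_6.
W_7's children: W_9, W_10, W_11, W_12, W_13, W_16.
Other parents of W_7's children:
  parents(W_9) \ {W_7} = {W_3, W_4}.
  W_10 also has parents W_0, W_3, W_6, W_9.
  W_11 also has parents W_6, W_8, W_9, W_10.
  W_12's other parents are W_0, W_2, W_3, W_5.
  W_13 also has parents W_8, W_12.
  W_16 also has parents W_1, W_4, W_6, W_8, W_9, W_10, W_15.
MB(W_7) = {W_0, W_1, W_2, W_3, W_4, W_5, W_6, W_8, W_9, W_10, W_11, W_12, W_13, W_15, W_16}.
Comparing with the claimed set, W_13 is missing.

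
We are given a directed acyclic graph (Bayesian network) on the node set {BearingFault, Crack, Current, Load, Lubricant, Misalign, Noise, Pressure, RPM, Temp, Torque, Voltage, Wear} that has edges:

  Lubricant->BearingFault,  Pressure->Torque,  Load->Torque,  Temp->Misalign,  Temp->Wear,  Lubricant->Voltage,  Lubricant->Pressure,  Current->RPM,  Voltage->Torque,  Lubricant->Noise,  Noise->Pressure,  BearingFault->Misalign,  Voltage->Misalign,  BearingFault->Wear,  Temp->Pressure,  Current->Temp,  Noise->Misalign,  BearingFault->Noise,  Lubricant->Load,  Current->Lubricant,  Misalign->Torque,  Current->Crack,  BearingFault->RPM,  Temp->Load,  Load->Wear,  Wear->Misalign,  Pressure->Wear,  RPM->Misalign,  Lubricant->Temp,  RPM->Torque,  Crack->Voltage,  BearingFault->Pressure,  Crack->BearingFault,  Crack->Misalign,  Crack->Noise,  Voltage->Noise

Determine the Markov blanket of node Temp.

Parents of Temp: Current, Lubricant.
Ch(Temp) = {Load, Misalign, Pressure, Wear}.
Other parents of Temp's children:
  parents(Load) \ {Temp} = {Lubricant}.
  Pressure's other parents are BearingFault, Lubricant, Noise.
  Wear also has parents BearingFault, Load, Pressure.
  parents(Misalign) \ {Temp} = {BearingFault, Crack, Noise, RPM, Voltage, Wear}.
Union: {Current, Lubricant} ∪ {Load, Misalign, Pressure, Wear} ∪ {BearingFault, Crack, Load, Lubricant, Noise, Pressure, RPM, Voltage, Wear} = {BearingFault, Crack, Current, Load, Lubricant, Misalign, Noise, Pressure, RPM, Voltage, Wear}.

{BearingFault, Crack, Current, Load, Lubricant, Misalign, Noise, Pressure, RPM, Voltage, Wear}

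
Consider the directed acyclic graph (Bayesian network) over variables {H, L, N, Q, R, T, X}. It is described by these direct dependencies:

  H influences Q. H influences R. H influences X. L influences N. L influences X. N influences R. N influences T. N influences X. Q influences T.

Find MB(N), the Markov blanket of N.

{H, L, Q, R, T, X}

A node's Markov blanket = Pa ∪ Ch ∪ (parents of Ch other than the node itself).
Ch(N) = {R, T, X}.
Parents of N: L.
Parents of each child, excluding N:
  R also has parent H.
  T's other parent is Q.
  X also has parents H, L.
Union: {L} ∪ {R, T, X} ∪ {H, L, Q} = {H, L, Q, R, T, X}.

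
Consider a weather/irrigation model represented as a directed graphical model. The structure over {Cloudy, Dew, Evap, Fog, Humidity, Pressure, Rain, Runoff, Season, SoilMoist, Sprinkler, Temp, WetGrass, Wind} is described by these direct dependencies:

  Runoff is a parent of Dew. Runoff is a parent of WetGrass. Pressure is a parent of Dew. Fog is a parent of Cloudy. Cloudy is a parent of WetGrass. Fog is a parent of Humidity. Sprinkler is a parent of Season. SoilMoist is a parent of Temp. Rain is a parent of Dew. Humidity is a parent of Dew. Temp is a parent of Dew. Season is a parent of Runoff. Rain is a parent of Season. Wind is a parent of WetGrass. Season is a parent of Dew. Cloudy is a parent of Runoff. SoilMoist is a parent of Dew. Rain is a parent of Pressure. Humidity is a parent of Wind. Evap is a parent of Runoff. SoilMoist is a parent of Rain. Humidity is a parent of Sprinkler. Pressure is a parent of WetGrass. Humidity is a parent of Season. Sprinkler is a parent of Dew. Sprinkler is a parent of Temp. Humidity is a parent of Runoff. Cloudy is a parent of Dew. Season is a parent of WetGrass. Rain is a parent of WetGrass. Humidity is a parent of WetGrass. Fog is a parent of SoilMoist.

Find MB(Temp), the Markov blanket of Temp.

By definition, MB(Temp) is built from Temp's parents, Temp's children, and the co-parents of Temp.
Temp's children: Dew.
Temp's parents: SoilMoist, Sprinkler.
For each child, the remaining parents (spouses of Temp):
  Dew's other parents are Cloudy, Humidity, Pressure, Rain, Runoff, Season, SoilMoist, Sprinkler.
MB(Temp) = {Cloudy, Dew, Humidity, Pressure, Rain, Runoff, Season, SoilMoist, Sprinkler}.

{Cloudy, Dew, Humidity, Pressure, Rain, Runoff, Season, SoilMoist, Sprinkler}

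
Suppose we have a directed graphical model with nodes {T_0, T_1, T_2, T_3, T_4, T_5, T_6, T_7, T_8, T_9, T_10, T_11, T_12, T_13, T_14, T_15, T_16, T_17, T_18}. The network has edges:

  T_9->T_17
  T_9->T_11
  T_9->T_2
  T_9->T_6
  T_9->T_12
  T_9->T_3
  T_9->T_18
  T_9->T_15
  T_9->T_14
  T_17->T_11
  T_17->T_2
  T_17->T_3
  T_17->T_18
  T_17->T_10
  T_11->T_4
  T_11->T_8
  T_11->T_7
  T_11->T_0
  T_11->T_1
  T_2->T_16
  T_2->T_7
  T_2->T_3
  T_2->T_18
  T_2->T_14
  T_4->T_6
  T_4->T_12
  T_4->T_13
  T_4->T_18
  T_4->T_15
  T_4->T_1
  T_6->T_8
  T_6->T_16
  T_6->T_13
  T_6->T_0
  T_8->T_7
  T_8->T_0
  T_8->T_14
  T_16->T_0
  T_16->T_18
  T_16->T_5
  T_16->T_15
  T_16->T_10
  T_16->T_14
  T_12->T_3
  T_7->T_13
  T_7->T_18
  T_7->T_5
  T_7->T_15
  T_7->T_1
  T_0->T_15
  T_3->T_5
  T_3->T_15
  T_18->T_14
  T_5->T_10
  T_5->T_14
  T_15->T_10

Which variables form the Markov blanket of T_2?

By definition, MB(T_2) is built from T_2's parents, T_2's children, and the co-parents of T_2.
T_2 has parents T_9, T_17.
T_2 has children T_3, T_7, T_14, T_16, T_18.
For each child, the remaining parents (spouses of T_2):
  parents(T_16) \ {T_2} = {T_6}.
  parents(T_7) \ {T_2} = {T_8, T_11}.
  parents(T_3) \ {T_2} = {T_9, T_12, T_17}.
  parents(T_18) \ {T_2} = {T_4, T_7, T_9, T_16, T_17}.
  T_14 also has parents T_5, T_8, T_9, T_16, T_18.
MB(T_2) = {T_3, T_4, T_5, T_6, T_7, T_8, T_9, T_11, T_12, T_14, T_16, T_17, T_18}.

{T_3, T_4, T_5, T_6, T_7, T_8, T_9, T_11, T_12, T_14, T_16, T_17, T_18}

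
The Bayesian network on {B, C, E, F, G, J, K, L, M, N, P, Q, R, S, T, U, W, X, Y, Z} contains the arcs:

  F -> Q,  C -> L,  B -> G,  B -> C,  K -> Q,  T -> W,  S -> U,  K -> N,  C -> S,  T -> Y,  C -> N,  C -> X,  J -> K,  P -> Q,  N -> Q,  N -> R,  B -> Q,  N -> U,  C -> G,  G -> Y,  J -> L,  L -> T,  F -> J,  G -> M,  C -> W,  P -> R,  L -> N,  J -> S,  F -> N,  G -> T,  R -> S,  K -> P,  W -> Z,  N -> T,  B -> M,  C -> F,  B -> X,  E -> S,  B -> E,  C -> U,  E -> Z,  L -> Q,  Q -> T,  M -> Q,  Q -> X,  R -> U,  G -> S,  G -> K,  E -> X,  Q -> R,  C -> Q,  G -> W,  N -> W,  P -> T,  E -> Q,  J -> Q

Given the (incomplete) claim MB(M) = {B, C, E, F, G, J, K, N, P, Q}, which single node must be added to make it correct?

A node's Markov blanket = Pa ∪ Ch ∪ (parents of Ch other than the node itself).
M has parents B, G.
M's children: Q.
Other parents of M's children:
  Q's other parents are B, C, E, F, J, K, L, N, P.
MB(M) = {B, C, E, F, G, J, K, L, N, P, Q}.
Comparing with the claimed set, L is missing.

L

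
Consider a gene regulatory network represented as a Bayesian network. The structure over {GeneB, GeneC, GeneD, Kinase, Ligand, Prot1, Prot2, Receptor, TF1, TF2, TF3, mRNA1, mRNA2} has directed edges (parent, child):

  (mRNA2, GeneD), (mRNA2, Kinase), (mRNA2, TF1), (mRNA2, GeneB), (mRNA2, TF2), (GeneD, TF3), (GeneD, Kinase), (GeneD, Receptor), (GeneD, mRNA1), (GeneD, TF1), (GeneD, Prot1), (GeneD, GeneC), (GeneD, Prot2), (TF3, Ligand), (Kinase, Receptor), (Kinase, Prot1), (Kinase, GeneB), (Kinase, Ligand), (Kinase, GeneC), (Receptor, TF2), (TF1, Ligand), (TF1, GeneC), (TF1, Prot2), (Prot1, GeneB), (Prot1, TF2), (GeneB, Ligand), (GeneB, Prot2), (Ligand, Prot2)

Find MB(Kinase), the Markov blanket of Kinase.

The Markov blanket of a node is its parents, its children, and the other parents of its children.
Kinase has parents GeneD, mRNA2.
Ch(Kinase) = {GeneB, GeneC, Ligand, Prot1, Receptor}.
Other parents of Kinase's children:
  Receptor: GeneD
  Prot1: GeneD
  GeneB: Prot1, mRNA2
  Ligand: GeneB, TF1, TF3
  GeneC: GeneD, TF1
Union: {GeneD, mRNA2} ∪ {GeneB, GeneC, Ligand, Prot1, Receptor} ∪ {GeneB, GeneD, Prot1, TF1, TF3, mRNA2} = {GeneB, GeneC, GeneD, Ligand, Prot1, Receptor, TF1, TF3, mRNA2}.

{GeneB, GeneC, GeneD, Ligand, Prot1, Receptor, TF1, TF3, mRNA2}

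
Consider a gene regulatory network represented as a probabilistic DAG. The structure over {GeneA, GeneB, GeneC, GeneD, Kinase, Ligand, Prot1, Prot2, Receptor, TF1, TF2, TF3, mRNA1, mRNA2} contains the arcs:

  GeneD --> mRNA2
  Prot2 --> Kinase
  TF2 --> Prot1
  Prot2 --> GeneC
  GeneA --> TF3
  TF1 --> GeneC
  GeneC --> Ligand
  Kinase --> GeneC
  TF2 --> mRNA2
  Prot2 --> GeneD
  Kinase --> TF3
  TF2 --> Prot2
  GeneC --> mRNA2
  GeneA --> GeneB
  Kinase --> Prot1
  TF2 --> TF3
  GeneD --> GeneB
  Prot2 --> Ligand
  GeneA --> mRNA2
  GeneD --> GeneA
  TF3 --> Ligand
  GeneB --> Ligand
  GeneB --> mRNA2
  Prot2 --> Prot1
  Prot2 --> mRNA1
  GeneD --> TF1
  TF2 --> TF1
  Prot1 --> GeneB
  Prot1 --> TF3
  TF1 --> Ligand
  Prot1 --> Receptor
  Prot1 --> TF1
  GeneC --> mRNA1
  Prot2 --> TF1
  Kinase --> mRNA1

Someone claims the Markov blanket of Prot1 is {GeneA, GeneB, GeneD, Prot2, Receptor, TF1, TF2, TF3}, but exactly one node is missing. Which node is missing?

Kinase

Prot1 has children GeneB, Receptor, TF1, TF3.
Parents of Prot1: Kinase, Prot2, TF2.
For each child, the remaining parents (spouses of Prot1):
  Receptor: —
  GeneB: GeneA, GeneD
  TF1: GeneD, Prot2, TF2
  TF3: GeneA, Kinase, TF2
MB(Prot1) = {GeneA, GeneB, GeneD, Kinase, Prot2, Receptor, TF1, TF2, TF3}.
Comparing with the claimed set, Kinase is missing.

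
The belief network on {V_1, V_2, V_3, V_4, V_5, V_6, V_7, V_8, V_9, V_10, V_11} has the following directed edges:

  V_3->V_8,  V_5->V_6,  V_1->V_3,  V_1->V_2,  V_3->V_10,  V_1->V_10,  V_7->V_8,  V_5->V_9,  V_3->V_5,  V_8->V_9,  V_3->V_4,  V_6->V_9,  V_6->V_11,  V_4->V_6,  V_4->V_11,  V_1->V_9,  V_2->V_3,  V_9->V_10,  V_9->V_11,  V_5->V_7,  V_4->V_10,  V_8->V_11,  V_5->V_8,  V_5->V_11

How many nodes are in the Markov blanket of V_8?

8

V_8's children: V_9, V_11.
V_8 has parents V_3, V_5, V_7.
Co-parents of V_8 (other parents of its children):
  V_9: V_1, V_5, V_6
  V_11: V_4, V_5, V_6, V_9
MB(V_8) = {V_1, V_3, V_4, V_5, V_6, V_7, V_9, V_11}, which has 8 nodes.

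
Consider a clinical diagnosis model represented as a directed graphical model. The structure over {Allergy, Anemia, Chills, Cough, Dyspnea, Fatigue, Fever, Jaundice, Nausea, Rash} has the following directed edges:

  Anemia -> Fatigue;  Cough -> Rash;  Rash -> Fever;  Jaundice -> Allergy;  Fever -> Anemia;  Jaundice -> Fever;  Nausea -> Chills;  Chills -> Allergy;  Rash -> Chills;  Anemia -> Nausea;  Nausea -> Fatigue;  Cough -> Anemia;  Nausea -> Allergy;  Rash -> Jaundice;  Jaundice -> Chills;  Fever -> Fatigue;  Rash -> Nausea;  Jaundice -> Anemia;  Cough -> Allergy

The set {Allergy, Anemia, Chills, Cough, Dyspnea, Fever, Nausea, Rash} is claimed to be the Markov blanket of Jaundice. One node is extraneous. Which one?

Jaundice's parents: Rash.
Jaundice has children Allergy, Anemia, Chills, Fever.
Co-parents of Jaundice (other parents of its children):
  Fever's other parent is Rash.
  Anemia also has parents Cough, Fever.
  Chills's other parents are Nausea, Rash.
  Allergy's other parents are Chills, Cough, Nausea.
MB(Jaundice) = {Allergy, Anemia, Chills, Cough, Fever, Nausea, Rash}.
Dyspnea is neither a parent, child, nor co-parent of Jaundice, so it does not belong.

Dyspnea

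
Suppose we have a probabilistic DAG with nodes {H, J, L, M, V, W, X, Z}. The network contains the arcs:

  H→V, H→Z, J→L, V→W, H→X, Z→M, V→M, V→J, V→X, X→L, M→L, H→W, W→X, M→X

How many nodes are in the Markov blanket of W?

Children of W: X.
Pa(W) = {H, V}.
For each child, the remaining parents (spouses of W):
  parents(X) \ {W} = {H, M, V}.
MB(W) = {H, M, V, X}, which has 4 nodes.

4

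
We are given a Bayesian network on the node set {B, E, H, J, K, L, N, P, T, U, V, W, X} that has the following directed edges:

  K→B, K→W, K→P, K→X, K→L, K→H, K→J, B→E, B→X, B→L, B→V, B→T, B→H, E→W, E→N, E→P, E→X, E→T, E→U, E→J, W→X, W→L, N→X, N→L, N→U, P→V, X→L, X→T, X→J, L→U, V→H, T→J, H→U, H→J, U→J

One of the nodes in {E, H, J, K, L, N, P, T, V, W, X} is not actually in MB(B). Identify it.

B's children: E, H, L, T, V, X.
B's parents: K.
Other parents of B's children:
  E: no additional parents.
  X's other parents are E, K, N, W.
  parents(L) \ {B} = {K, N, W, X}.
  parents(V) \ {B} = {P}.
  parents(T) \ {B} = {E, X}.
  parents(H) \ {B} = {K, V}.
MB(B) = {E, H, K, L, N, P, T, V, W, X}.
J is neither a parent, child, nor co-parent of B, so it does not belong.

J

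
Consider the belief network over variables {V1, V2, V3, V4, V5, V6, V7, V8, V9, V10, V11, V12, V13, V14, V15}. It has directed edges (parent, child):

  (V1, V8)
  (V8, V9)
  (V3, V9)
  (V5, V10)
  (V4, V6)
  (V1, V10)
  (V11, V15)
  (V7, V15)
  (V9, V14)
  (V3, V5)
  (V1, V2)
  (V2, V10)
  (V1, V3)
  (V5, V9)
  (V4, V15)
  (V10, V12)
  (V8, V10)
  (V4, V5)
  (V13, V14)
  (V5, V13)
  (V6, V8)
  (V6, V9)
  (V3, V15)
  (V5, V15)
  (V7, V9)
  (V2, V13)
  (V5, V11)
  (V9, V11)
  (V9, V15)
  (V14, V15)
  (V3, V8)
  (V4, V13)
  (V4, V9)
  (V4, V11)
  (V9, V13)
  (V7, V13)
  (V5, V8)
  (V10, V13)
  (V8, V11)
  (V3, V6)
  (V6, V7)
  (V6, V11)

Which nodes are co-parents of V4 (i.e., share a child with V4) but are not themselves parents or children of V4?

Children of V4: V5, V6, V9, V11, V13, V15.
  parents(V5) \ {V4} = {V3}.
  V6 also has parent V3.
  V9's other parents are V3, V5, V6, V7, V8.
  V11's other parents are V5, V6, V8, V9.
  parents(V13) \ {V4} = {V2, V5, V7, V9, V10}.
  V15 also has parents V3, V5, V7, V9, V11, V14.
Excluding nodes already adjacent to V4 (V5, V6, V9, V11, V13, V15), the co-parent-only contribution is {V2, V3, V7, V8, V10, V14}.

{V2, V3, V7, V8, V10, V14}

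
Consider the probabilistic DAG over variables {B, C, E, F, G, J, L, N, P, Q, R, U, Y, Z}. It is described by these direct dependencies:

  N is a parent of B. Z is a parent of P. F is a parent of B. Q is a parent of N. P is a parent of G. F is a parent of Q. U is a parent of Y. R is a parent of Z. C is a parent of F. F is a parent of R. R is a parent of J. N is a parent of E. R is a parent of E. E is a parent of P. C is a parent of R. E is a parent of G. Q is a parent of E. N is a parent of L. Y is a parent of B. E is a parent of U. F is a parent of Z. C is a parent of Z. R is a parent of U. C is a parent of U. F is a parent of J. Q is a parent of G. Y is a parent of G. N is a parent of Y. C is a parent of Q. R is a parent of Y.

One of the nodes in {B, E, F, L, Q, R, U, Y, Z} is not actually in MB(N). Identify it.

N has parent Q.
Ch(N) = {B, E, L, Y}.
Other parents of N's children:
  L: —
  E: Q, R
  Y: R, U
  B: F, Y
MB(N) = {B, E, F, L, Q, R, U, Y}.
Z is neither a parent, child, nor co-parent of N, so it does not belong.

Z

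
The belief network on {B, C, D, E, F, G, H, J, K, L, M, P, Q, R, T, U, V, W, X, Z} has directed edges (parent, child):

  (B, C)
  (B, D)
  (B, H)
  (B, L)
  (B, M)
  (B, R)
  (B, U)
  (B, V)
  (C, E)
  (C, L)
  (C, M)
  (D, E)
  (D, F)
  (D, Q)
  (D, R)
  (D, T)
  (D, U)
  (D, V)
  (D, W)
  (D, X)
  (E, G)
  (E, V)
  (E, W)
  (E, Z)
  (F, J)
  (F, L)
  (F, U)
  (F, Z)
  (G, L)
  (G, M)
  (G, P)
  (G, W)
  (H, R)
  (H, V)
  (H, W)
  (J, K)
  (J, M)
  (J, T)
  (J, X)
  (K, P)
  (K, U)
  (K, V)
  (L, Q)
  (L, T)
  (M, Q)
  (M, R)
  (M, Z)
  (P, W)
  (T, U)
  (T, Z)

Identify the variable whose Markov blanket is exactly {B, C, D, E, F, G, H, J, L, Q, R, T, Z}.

The target node must have every member of {B, C, D, E, F, G, H, J, L, Q, R, T, Z} as a parent, child, or co-parent, and no others.
Parents of M: B, C, G, J; children: Q, R, Z; co-parents: B, D, E, F, H, L, T.
These exactly cover the given set, so the node is M.

M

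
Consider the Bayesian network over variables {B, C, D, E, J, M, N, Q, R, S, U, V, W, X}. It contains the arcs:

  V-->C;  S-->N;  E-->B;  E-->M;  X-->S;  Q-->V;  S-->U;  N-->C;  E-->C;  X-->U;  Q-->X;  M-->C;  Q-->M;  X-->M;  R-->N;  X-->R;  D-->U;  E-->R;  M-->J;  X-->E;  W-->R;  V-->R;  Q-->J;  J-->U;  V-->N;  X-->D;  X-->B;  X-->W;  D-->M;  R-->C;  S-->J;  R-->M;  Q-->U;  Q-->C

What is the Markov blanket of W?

{E, R, V, X}

W has parent X.
Ch(W) = {R}.
For each child, the remaining parents (spouses of W):
  R also has parents E, V, X.
Taking the union gives {E, R, V, X}.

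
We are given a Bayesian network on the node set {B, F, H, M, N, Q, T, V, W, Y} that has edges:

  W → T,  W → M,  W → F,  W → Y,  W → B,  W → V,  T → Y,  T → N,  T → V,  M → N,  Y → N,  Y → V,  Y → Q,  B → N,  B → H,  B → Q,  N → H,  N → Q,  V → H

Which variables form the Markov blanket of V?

By definition, MB(V) is built from V's parents, V's children, and the co-parents of V.
Parents of V: T, W, Y.
Children of V: H.
Other parents of V's children:
  parents(H) \ {V} = {B, N}.
So the Markov blanket of V is {B, H, N, T, W, Y}.

{B, H, N, T, W, Y}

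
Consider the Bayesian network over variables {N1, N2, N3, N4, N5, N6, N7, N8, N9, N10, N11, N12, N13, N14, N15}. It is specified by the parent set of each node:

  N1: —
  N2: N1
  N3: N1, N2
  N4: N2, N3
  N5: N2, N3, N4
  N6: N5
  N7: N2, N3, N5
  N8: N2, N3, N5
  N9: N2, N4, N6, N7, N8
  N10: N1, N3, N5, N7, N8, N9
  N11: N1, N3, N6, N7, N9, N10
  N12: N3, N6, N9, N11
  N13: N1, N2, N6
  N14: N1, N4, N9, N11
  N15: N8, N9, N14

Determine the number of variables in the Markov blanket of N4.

10

The Markov blanket of a node is its parents, its children, and the other parents of its children.
Parents of N4: N2, N3.
N4 has children N5, N9, N14.
Parents of each child, excluding N4:
  N5's other parents are N2, N3.
  N9 also has parents N2, N6, N7, N8.
  N14 also has parents N1, N9, N11.
MB(N4) = {N1, N2, N3, N5, N6, N7, N8, N9, N11, N14}, which has 10 nodes.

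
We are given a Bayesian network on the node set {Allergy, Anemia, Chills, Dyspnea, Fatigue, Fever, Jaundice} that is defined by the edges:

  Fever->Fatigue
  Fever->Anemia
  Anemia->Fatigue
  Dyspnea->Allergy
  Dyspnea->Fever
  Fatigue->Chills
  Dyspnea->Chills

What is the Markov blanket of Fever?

{Anemia, Dyspnea, Fatigue}

Recall MB(v) = parents ∪ children ∪ spouses, where spouses are the other parents of v's children.
Fever's parents: Dyspnea.
Fever has children Anemia, Fatigue.
For each child, the remaining parents (spouses of Fever):
  Anemia: —
  Fatigue: Anemia
MB(Fever) = {Anemia, Dyspnea, Fatigue}.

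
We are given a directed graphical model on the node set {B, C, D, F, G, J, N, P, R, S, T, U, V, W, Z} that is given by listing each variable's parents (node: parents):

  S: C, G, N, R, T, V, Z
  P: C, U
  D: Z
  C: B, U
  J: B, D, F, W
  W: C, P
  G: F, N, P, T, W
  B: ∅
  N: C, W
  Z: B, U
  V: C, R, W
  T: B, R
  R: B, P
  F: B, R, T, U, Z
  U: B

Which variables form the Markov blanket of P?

P has children G, R, W.
P's parents: C, U.
Co-parents of P (other parents of its children):
  R: B
  W: C
  G: F, N, T, W
Union: {C, U} ∪ {G, R, W} ∪ {B, C, F, N, T, W} = {B, C, F, G, N, R, T, U, W}.

{B, C, F, G, N, R, T, U, W}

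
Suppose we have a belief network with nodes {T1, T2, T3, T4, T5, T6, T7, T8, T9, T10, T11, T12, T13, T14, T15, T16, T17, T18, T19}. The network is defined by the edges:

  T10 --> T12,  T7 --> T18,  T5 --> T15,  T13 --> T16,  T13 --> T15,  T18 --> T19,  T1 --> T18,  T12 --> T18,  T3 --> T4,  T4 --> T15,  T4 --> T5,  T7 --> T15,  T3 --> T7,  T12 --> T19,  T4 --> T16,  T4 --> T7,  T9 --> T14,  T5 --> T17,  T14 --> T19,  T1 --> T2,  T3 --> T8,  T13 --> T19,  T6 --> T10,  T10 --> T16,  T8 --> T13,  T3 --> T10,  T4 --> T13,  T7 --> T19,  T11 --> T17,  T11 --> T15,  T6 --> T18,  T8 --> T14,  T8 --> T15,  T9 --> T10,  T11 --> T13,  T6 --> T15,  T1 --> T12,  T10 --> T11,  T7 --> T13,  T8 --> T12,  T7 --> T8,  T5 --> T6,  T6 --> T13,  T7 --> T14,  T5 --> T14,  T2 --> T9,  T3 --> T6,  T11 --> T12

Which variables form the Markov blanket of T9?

Pa(T9) = {T2}.
Children of T9: T10, T14.
Other parents of T9's children:
  T10 also has parents T3, T6.
  T14 also has parents T5, T7, T8.
Union: {T2} ∪ {T10, T14} ∪ {T3, T5, T6, T7, T8} = {T2, T3, T5, T6, T7, T8, T10, T14}.

{T2, T3, T5, T6, T7, T8, T10, T14}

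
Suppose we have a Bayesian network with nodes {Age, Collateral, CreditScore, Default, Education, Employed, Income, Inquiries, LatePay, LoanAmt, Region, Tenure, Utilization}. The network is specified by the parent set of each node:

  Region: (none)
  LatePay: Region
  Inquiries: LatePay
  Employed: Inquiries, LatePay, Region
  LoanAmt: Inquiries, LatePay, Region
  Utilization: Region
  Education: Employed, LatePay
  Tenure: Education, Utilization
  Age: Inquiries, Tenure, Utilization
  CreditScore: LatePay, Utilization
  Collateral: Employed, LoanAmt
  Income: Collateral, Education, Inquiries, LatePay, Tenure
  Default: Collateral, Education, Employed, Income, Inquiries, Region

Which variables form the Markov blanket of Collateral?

Collateral has parents Employed, LoanAmt.
Collateral has children Default, Income.
For each child, the remaining parents (spouses of Collateral):
  Income: Education, Inquiries, LatePay, Tenure
  Default: Education, Employed, Income, Inquiries, Region
Union: {Employed, LoanAmt} ∪ {Default, Income} ∪ {Education, Employed, Income, Inquiries, LatePay, Region, Tenure} = {Default, Education, Employed, Income, Inquiries, LatePay, LoanAmt, Region, Tenure}.

{Default, Education, Employed, Income, Inquiries, LatePay, LoanAmt, Region, Tenure}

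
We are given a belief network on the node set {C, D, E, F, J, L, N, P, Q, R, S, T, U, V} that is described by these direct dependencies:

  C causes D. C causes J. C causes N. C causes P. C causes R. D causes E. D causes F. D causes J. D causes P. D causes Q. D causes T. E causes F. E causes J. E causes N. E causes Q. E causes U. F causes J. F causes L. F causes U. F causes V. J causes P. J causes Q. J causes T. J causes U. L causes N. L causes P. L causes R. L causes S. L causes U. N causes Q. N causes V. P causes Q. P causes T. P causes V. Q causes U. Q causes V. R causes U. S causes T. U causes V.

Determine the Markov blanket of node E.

Parents of E: D.
E has children F, J, N, Q, U.
For each child, the remaining parents (spouses of E):
  F also has parent D.
  parents(J) \ {E} = {C, D, F}.
  parents(N) \ {E} = {C, L}.
  Q also has parents D, J, N, P.
  parents(U) \ {E} = {F, J, L, Q, R}.
MB(E) = {C, D, F, J, L, N, P, Q, R, U}.

{C, D, F, J, L, N, P, Q, R, U}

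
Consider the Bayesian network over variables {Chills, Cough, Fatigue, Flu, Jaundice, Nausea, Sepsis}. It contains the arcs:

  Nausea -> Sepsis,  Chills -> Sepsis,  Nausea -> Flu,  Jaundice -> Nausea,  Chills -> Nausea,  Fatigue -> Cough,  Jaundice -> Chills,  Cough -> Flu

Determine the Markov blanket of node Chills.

The Markov blanket of a node is its parents, its children, and the other parents of its children.
Chills has parent Jaundice.
Ch(Chills) = {Nausea, Sepsis}.
Other parents of Chills's children:
  Nausea also has parent Jaundice.
  Sepsis also has parent Nausea.
MB(Chills) = {Jaundice, Nausea, Sepsis}.

{Jaundice, Nausea, Sepsis}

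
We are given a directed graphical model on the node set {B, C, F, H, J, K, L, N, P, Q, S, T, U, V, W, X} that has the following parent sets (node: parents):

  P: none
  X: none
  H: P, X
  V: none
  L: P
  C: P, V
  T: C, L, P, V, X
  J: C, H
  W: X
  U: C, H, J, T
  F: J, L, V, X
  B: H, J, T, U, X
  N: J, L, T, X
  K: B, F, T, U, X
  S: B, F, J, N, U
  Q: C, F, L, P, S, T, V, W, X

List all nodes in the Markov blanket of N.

N's parents: J, L, T, X.
N has child S.
For each child, the remaining parents (spouses of N):
  S's other parents are B, F, J, U.
Taking the union gives {B, F, J, L, S, T, U, X}.

{B, F, J, L, S, T, U, X}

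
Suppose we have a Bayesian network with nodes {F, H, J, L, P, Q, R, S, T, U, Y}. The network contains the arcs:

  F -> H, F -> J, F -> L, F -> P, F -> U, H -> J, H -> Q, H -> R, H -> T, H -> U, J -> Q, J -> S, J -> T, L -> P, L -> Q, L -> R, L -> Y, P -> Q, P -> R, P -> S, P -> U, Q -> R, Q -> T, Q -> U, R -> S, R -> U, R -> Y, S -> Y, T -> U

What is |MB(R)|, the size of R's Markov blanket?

A node's Markov blanket = Pa ∪ Ch ∪ (parents of Ch other than the node itself).
R's parents: H, L, P, Q.
R's children: S, U, Y.
For each child, the remaining parents (spouses of R):
  S: J, P
  U: F, H, P, Q, T
  Y: L, S
MB(R) = {F, H, J, L, P, Q, S, T, U, Y}, which has 10 nodes.

10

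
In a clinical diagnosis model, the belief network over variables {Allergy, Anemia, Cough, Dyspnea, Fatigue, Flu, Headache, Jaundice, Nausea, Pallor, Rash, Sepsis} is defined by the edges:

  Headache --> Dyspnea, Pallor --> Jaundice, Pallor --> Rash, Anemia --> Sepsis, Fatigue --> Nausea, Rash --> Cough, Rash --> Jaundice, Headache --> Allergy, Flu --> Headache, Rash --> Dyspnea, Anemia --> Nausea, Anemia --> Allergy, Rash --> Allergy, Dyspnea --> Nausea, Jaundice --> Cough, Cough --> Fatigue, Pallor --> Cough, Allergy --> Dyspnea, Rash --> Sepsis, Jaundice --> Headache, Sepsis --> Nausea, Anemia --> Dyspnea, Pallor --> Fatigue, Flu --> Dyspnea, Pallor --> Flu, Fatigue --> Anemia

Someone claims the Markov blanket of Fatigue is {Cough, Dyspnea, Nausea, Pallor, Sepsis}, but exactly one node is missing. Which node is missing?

Parents of Fatigue: Cough, Pallor.
Ch(Fatigue) = {Anemia, Nausea}.
For each child, the remaining parents (spouses of Fatigue):
  Anemia has no other parent.
  parents(Nausea) \ {Fatigue} = {Anemia, Dyspnea, Sepsis}.
MB(Fatigue) = {Anemia, Cough, Dyspnea, Nausea, Pallor, Sepsis}.
Comparing with the claimed set, Anemia is missing.

Anemia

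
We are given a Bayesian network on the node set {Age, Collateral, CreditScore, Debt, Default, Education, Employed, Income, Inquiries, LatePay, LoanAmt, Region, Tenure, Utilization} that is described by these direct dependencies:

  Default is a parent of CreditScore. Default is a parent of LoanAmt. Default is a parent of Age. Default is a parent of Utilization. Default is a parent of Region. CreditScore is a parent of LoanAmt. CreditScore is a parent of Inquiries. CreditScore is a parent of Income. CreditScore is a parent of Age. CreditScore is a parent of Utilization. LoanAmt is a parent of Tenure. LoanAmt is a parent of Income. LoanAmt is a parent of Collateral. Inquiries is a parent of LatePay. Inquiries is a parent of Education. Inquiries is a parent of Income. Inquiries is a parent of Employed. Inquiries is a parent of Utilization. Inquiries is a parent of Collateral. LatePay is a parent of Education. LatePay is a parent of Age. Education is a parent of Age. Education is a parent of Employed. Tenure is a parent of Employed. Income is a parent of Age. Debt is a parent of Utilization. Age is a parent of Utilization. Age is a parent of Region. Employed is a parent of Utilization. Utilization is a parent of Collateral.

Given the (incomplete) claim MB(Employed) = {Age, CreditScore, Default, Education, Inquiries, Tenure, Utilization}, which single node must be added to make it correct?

Ch(Employed) = {Utilization}.
Employed has parents Education, Inquiries, Tenure.
For each child, the remaining parents (spouses of Employed):
  parents(Utilization) \ {Employed} = {Age, CreditScore, Debt, Default, Inquiries}.
MB(Employed) = {Age, CreditScore, Debt, Default, Education, Inquiries, Tenure, Utilization}.
Comparing with the claimed set, Debt is missing.

Debt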